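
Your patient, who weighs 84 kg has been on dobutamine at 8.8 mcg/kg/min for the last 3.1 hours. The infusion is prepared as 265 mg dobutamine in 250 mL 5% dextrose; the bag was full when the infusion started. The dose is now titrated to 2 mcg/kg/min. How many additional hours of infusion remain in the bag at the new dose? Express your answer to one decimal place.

Initial rate:
Dose = 8.8 mcg/kg/min × 84 kg = 739.2 mcg/min
739.2 mcg/min × 60 min/hr = 44352 mcg/hr
Concentration = 265 mg ÷ 250 mL = 1.06 mg/mL = 1060 mcg/mL
Rate = 44352 mcg/hr ÷ 1060 mcg/mL = 41.84151 mL/hr
Volume infused so far = 41.84151 mL/hr × 3.1 hr = 129.7087 mL
Volume remaining = 250 − 129.7087 = 120.2913 mL
New rate:
Dose = 2 mcg/kg/min × 84 kg = 168 mcg/min
168 mcg/min × 60 min/hr = 10080 mcg/hr
Rate = 10080 mcg/hr ÷ 1060 mcg/mL = 9.509434 mL/hr
Time remaining = 120.2913 mL ÷ 9.509434 mL/hr = 12.64968 hr

12.6 hours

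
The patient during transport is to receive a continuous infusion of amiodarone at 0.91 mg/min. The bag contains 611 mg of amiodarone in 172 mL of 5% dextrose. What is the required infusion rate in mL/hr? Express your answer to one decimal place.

0.91 mg/min × 60 min/hr = 54.6 mg/hr
Concentration = 611 mg ÷ 172 mL = 3.552326 mg/mL
Rate = 54.6 mg/hr ÷ 3.552326 mg/mL = 15.37021 mL/hr

15.4 mL/hr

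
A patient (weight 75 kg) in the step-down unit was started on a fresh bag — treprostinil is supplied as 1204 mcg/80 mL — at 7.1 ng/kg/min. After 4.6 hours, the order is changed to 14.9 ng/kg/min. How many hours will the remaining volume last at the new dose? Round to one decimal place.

Initial rate:
Dose = 7.1 ng/kg/min × 75 kg = 532.5 ng/min
532.5 ng/min × 60 min/hr = 31950 ng/hr
Concentration = 1204 mcg ÷ 80 mL = 15.05 mcg/mL = 15050 ng/mL
Rate = 31950 ng/hr ÷ 15050 ng/mL = 2.122924 mL/hr
Volume infused so far = 2.122924 mL/hr × 4.6 hr = 9.765449 mL
Volume remaining = 80 − 9.765449 = 70.23455 mL
New rate:
Dose = 14.9 ng/kg/min × 75 kg = 1117.5 ng/min
1117.5 ng/min × 60 min/hr = 67050 ng/hr
Rate = 67050 ng/hr ÷ 15050 ng/mL = 4.45515 mL/hr
Time remaining = 70.23455 mL ÷ 4.45515 mL/hr = 15.7648 hr

15.8 hours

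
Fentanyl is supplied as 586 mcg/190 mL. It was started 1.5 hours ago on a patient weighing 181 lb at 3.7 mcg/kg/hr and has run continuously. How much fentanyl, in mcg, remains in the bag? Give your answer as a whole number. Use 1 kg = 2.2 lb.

Weight = 181 lb ÷ 2.2 lb/kg = 82.27273 kg
Dose = 3.7 mcg/kg/hr × 82.27273 kg = 304.4091 mcg/hr
Concentration = 586 mcg ÷ 190 mL = 3.084211 mcg/mL
Rate = 304.4091 mcg/hr ÷ 3.084211 mcg/mL = 98.69919 mL/hr
Volume infused = 98.69919 mL/hr × 1.5 hr = 148.0488 mL
Volume remaining = 190 − 148.0488 = 41.95121 mL
Drug remaining = 41.95121 mL × 3.084211 mcg/mL = 129.3864 mcg

129 mcg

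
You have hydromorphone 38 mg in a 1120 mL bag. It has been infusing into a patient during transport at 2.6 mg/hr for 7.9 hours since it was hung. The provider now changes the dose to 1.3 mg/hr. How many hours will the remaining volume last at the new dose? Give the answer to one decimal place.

13.4 hours

Initial rate:
Concentration = 38 mg ÷ 1120 mL = 0.03392857 mg/mL
Rate = 2.6 mg/hr ÷ 0.03392857 mg/mL = 76.63158 mL/hr
Volume infused so far = 76.63158 mL/hr × 7.9 hr = 605.3895 mL
Volume remaining = 1120 − 605.3895 = 514.6105 mL
New rate:
Rate = 1.3 mg/hr ÷ 0.03392857 mg/mL = 38.31579 mL/hr
Time remaining = 514.6105 mL ÷ 38.31579 mL/hr = 13.43077 hr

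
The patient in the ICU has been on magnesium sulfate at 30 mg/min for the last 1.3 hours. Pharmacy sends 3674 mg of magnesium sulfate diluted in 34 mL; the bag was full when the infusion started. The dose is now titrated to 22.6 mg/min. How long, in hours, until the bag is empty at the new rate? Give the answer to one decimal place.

Initial rate:
30 mg/min × 60 min/hr = 1800 mg/hr
Concentration = 3674 mg ÷ 34 mL = 108.0588 mg/mL
Rate = 1800 mg/hr ÷ 108.0588 mg/mL = 16.65759 mL/hr
Volume infused so far = 16.65759 mL/hr × 1.3 hr = 21.65487 mL
Volume remaining = 34 − 21.65487 = 12.34513 mL
New rate:
22.6 mg/min × 60 min/hr = 1356 mg/hr
Rate = 1356 mg/hr ÷ 108.0588 mg/mL = 12.54872 mL/hr
Time remaining = 12.34513 mL ÷ 12.54872 mL/hr = 0.9837758 hr

1.0 hours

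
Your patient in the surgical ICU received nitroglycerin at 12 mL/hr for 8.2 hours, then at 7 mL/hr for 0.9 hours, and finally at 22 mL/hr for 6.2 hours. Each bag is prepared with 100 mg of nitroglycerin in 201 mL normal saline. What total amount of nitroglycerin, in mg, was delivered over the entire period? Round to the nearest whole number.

Concentration = 100 mg ÷ 201 mL = 0.4975124 mg/mL
Stage 1: 12 mL/hr × 8.2 hr = 98.4 mL → 98.4 mL × 0.4975124 mg/mL = 48.95522 mg
Stage 2: 7 mL/hr × 0.9 hr = 6.3 mL → 6.3 mL × 0.4975124 mg/mL = 3.134328 mg
Stage 3: 22 mL/hr × 6.2 hr = 136.4 mL → 136.4 mL × 0.4975124 mg/mL = 67.8607 mg
Total = 48.95522 + 3.134328 + 67.8607 = 119.9502 mg

120 mg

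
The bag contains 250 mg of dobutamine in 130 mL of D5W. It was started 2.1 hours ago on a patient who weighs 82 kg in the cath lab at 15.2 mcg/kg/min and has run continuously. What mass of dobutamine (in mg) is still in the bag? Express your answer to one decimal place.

93.0 mg

Dose = 15.2 mcg/kg/min × 82 kg = 1246.4 mcg/min
1246.4 mcg/min × 60 min/hr = 74784 mcg/hr
Concentration = 250 mg ÷ 130 mL = 1.923077 mg/mL = 1923.077 mcg/mL
Rate = 74784 mcg/hr ÷ 1923.077 mcg/mL = 38.88768 mL/hr
Volume infused = 38.88768 mL/hr × 2.1 hr = 81.66413 mL
Volume remaining = 130 − 81.66413 = 48.33587 mL
Drug remaining = 48.33587 mL × 1923.077 mcg/mL = 92953.6 mcg = 92.9536 mg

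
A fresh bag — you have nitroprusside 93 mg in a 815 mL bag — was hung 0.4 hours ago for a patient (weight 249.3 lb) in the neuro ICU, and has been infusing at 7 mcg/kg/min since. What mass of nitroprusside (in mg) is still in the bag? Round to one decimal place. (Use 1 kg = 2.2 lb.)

Weight = 249.3 lb ÷ 2.2 lb/kg = 113.3182 kg
Dose = 7 mcg/kg/min × 113.3182 kg = 793.2273 mcg/min
793.2273 mcg/min × 60 min/hr = 47593.64 mcg/hr
Concentration = 93 mg ÷ 815 mL = 0.1141104 mg/mL = 114.1104 mcg/mL
Rate = 47593.64 mcg/hr ÷ 114.1104 mcg/mL = 417.084 mL/hr
Volume infused = 417.084 mL/hr × 0.4 hr = 166.8336 mL
Volume remaining = 815 − 166.8336 = 648.1664 mL
Drug remaining = 648.1664 mL × 114.1104 mcg/mL = 73962.55 mcg = 73.96255 mg

74.0 mg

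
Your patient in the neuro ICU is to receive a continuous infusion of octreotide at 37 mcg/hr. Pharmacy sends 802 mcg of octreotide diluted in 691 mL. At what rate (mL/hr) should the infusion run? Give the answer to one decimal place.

Concentration = 802 mcg ÷ 691 mL = 1.160637 mcg/mL
Rate = 37 mcg/hr ÷ 1.160637 mcg/mL = 31.87905 mL/hr

31.9 mL/hr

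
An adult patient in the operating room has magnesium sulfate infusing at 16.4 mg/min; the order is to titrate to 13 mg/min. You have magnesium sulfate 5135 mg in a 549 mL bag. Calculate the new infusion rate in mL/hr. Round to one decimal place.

13 mg/min × 60 min/hr = 780 mg/hr
Concentration = 5135 mg ÷ 549 mL = 9.35337 mg/mL
Rate = 780 mg/hr ÷ 9.35337 mg/mL = 83.39241 mL/hr

83.4 mL/hr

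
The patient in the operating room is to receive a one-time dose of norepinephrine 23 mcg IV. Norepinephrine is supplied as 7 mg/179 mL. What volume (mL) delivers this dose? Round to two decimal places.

0.59 mL

Concentration = 7 mg ÷ 179 mL = 0.03910615 mg/mL = 39.10615 mcg/mL
Volume = 23 mcg ÷ 39.10615 mcg/mL = 0.5881429 mL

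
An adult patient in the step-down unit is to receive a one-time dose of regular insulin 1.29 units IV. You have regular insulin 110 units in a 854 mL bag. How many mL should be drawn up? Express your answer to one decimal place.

Concentration = 110 units ÷ 854 mL = 0.1288056 units/mL
Volume = 1.29 units ÷ 0.1288056 units/mL = 10.01509 mL

10.0 mL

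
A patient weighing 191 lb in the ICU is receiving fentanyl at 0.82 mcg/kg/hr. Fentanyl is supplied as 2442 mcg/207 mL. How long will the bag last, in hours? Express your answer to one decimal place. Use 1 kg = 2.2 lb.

34.3 hours

Weight = 191 lb ÷ 2.2 lb/kg = 86.81818 kg
Dose = 0.82 mcg/kg/hr × 86.81818 kg = 71.19091 mcg/hr
Concentration = 2442 mcg ÷ 207 mL = 11.7971 mcg/mL
Rate = 71.19091 mcg/hr ÷ 11.7971 mcg/mL = 6.03461 mL/hr
Duration = 207 mL ÷ 6.03461 mL/hr = 34.30213 hr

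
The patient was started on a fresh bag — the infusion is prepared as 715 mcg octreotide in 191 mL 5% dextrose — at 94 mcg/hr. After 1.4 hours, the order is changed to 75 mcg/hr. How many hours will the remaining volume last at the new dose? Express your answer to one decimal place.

7.8 hours

Initial rate:
Concentration = 715 mcg ÷ 191 mL = 3.743455 mcg/mL
Rate = 94 mcg/hr ÷ 3.743455 mcg/mL = 25.11049 mL/hr
Volume infused so far = 25.11049 mL/hr × 1.4 hr = 35.15469 mL
Volume remaining = 191 − 35.15469 = 155.8453 mL
New rate:
Rate = 75 mcg/hr ÷ 3.743455 mcg/mL = 20.03497 mL/hr
Time remaining = 155.8453 mL ÷ 20.03497 mL/hr = 7.778667 hr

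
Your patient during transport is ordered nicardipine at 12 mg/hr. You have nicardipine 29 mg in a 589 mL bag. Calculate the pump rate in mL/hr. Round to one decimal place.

Concentration = 29 mg ÷ 589 mL = 0.04923599 mg/mL
Rate = 12 mg/hr ÷ 0.04923599 mg/mL = 243.7241 mL/hr

243.7 mL/hr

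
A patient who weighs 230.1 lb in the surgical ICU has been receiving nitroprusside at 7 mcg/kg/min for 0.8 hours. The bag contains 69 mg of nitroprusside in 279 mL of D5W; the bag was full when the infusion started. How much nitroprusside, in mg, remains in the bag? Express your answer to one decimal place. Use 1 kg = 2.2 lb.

33.9 mg

Weight = 230.1 lb ÷ 2.2 lb/kg = 104.5909 kg
Dose = 7 mcg/kg/min × 104.5909 kg = 732.1364 mcg/min
732.1364 mcg/min × 60 min/hr = 43928.18 mcg/hr
Concentration = 69 mg ÷ 279 mL = 0.2473118 mg/mL = 247.3118 mcg/mL
Rate = 43928.18 mcg/hr ÷ 247.3118 mcg/mL = 177.6226 mL/hr
Volume infused = 177.6226 mL/hr × 0.8 hr = 142.0981 mL
Volume remaining = 279 − 142.0981 = 136.9019 mL
Drug remaining = 136.9019 mL × 247.3118 mcg/mL = 33857.45 mcg = 33.85745 mg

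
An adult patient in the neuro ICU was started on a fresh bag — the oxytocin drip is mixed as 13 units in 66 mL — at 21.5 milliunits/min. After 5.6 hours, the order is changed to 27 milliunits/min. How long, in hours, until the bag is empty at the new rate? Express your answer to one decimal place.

Initial rate:
21.5 milliunits/min × 60 min/hr = 1290 milliunits/hr
Concentration = 13 units ÷ 66 mL = 0.1969697 units/mL = 196.9697 milliunits/mL
Rate = 1290 milliunits/hr ÷ 196.9697 milliunits/mL = 6.549231 mL/hr
Volume infused so far = 6.549231 mL/hr × 5.6 hr = 36.67569 mL
Volume remaining = 66 − 36.67569 = 29.32431 mL
New rate:
27 milliunits/min × 60 min/hr = 1620 milliunits/hr
Rate = 1620 milliunits/hr ÷ 196.9697 milliunits/mL = 8.224615 mL/hr
Time remaining = 29.32431 mL ÷ 8.224615 mL/hr = 3.565432 hr

3.6 hours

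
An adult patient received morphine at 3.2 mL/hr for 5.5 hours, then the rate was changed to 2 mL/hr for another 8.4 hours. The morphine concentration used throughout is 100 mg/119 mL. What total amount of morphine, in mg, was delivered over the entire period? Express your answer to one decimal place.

Concentration = 100 mg ÷ 119 mL = 0.8403361 mg/mL
Stage 1: 3.2 mL/hr × 5.5 hr = 17.6 mL → 17.6 mL × 0.8403361 mg/mL = 14.78992 mg
Stage 2: 2 mL/hr × 8.4 hr = 16.8 mL → 16.8 mL × 0.8403361 mg/mL = 14.11765 mg
Total = 14.78992 + 14.11765 = 28.90756 mg

28.9 mg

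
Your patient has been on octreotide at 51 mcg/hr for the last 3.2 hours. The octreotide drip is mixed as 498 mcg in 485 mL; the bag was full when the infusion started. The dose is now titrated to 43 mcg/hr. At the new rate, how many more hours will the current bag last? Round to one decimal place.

7.8 hours

Initial rate:
Concentration = 498 mcg ÷ 485 mL = 1.026804 mcg/mL
Rate = 51 mcg/hr ÷ 1.026804 mcg/mL = 49.66867 mL/hr
Volume infused so far = 49.66867 mL/hr × 3.2 hr = 158.9398 mL
Volume remaining = 485 − 158.9398 = 326.0602 mL
New rate:
Rate = 43 mcg/hr ÷ 1.026804 mcg/mL = 41.87751 mL/hr
Time remaining = 326.0602 mL ÷ 41.87751 mL/hr = 7.786047 hr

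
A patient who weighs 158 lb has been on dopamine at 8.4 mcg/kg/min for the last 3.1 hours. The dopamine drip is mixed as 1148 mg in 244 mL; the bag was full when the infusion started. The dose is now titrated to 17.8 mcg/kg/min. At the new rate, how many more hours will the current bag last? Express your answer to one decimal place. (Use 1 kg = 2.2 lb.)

13.5 hours

Initial rate:
Weight = 158 lb ÷ 2.2 lb/kg = 71.81818 kg
Dose = 8.4 mcg/kg/min × 71.81818 kg = 603.2727 mcg/min
603.2727 mcg/min × 60 min/hr = 36196.36 mcg/hr
Concentration = 1148 mg ÷ 244 mL = 4.704918 mg/mL = 4704.918 mcg/mL
Rate = 36196.36 mcg/hr ÷ 4704.918 mcg/mL = 7.693304 mL/hr
Volume infused so far = 7.693304 mL/hr × 3.1 hr = 23.84924 mL
Volume remaining = 244 − 23.84924 = 220.1508 mL
New rate:
Dose = 17.8 mcg/kg/min × 71.81818 kg = 1278.364 mcg/min
1278.364 mcg/min × 60 min/hr = 76701.82 mcg/hr
Rate = 76701.82 mcg/hr ÷ 4704.918 mcg/mL = 16.30248 mL/hr
Time remaining = 220.1508 mL ÷ 16.30248 mL/hr = 13.50413 hr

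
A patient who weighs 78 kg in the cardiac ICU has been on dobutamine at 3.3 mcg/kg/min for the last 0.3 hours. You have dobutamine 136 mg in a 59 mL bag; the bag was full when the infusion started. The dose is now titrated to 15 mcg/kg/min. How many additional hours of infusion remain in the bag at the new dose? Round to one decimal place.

1.9 hours

Initial rate:
Dose = 3.3 mcg/kg/min × 78 kg = 257.4 mcg/min
257.4 mcg/min × 60 min/hr = 15444 mcg/hr
Concentration = 136 mg ÷ 59 mL = 2.305085 mg/mL = 2305.085 mcg/mL
Rate = 15444 mcg/hr ÷ 2305.085 mcg/mL = 6.699971 mL/hr
Volume infused so far = 6.699971 mL/hr × 0.3 hr = 2.009991 mL
Volume remaining = 59 − 2.009991 = 56.99001 mL
New rate:
Dose = 15 mcg/kg/min × 78 kg = 1170 mcg/min
1170 mcg/min × 60 min/hr = 70200 mcg/hr
Rate = 70200 mcg/hr ÷ 2305.085 mcg/mL = 30.45441 mL/hr
Time remaining = 56.99001 mL ÷ 30.45441 mL/hr = 1.871322 hr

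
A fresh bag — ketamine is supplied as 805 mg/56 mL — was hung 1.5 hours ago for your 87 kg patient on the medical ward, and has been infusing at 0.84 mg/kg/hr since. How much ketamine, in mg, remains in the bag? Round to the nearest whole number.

Dose = 0.84 mg/kg/hr × 87 kg = 73.08 mg/hr
Concentration = 805 mg ÷ 56 mL = 14.375 mg/mL
Rate = 73.08 mg/hr ÷ 14.375 mg/mL = 5.083826 mL/hr
Volume infused = 5.083826 mL/hr × 1.5 hr = 7.625739 mL
Volume remaining = 56 − 7.625739 = 48.37426 mL
Drug remaining = 48.37426 mL × 14.375 mg/mL = 695.38 mg

695 mg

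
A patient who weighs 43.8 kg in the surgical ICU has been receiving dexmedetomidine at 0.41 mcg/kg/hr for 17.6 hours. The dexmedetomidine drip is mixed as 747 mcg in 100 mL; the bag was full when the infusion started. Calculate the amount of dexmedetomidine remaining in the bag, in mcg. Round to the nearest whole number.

431 mcg

Dose = 0.41 mcg/kg/hr × 43.8 kg = 17.958 mcg/hr
Concentration = 747 mcg ÷ 100 mL = 7.47 mcg/mL
Rate = 17.958 mcg/hr ÷ 7.47 mcg/mL = 2.404016 mL/hr
Volume infused = 2.404016 mL/hr × 17.6 hr = 42.31068 mL
Volume remaining = 100 − 42.31068 = 57.68932 mL
Drug remaining = 57.68932 mL × 7.47 mcg/mL = 430.9392 mcg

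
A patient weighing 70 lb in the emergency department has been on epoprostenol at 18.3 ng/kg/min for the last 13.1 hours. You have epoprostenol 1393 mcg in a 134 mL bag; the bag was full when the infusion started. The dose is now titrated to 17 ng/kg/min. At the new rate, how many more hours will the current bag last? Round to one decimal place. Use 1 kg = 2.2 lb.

Initial rate:
Weight = 70 lb ÷ 2.2 lb/kg = 31.81818 kg
Dose = 18.3 ng/kg/min × 31.81818 kg = 582.2727 ng/min
582.2727 ng/min × 60 min/hr = 34936.36 ng/hr
Concentration = 1393 mcg ÷ 134 mL = 10.39552 mcg/mL = 10395.52 ng/mL
Rate = 34936.36 ng/hr ÷ 10395.52 ng/mL = 3.360713 mL/hr
Volume infused so far = 3.360713 mL/hr × 13.1 hr = 44.02534 mL
Volume remaining = 134 − 44.02534 = 89.97466 mL
New rate:
Dose = 17 ng/kg/min × 31.81818 kg = 540.9091 ng/min
540.9091 ng/min × 60 min/hr = 32454.55 ng/hr
Rate = 32454.55 ng/hr ÷ 10395.52 ng/mL = 3.121974 mL/hr
Time remaining = 89.97466 mL ÷ 3.121974 mL/hr = 28.8198 hr

28.8 hours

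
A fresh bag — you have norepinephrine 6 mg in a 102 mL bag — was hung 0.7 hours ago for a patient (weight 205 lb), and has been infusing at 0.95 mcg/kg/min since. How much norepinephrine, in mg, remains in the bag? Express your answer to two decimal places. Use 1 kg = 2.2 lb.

2.28 mg

Weight = 205 lb ÷ 2.2 lb/kg = 93.18182 kg
Dose = 0.95 mcg/kg/min × 93.18182 kg = 88.52273 mcg/min
88.52273 mcg/min × 60 min/hr = 5311.364 mcg/hr
Concentration = 6 mg ÷ 102 mL = 0.05882353 mg/mL = 58.82353 mcg/mL
Rate = 5311.364 mcg/hr ÷ 58.82353 mcg/mL = 90.29318 mL/hr
Volume infused = 90.29318 mL/hr × 0.7 hr = 63.20523 mL
Volume remaining = 102 − 63.20523 = 38.79477 mL
Drug remaining = 38.79477 mL × 58.82353 mcg/mL = 2282.045 mcg = 2.282045 mg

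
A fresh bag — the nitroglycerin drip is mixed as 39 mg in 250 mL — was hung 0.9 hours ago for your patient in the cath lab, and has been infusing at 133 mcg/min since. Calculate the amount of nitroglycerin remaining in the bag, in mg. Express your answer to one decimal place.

31.8 mg

133 mcg/min × 60 min/hr = 7980 mcg/hr
Concentration = 39 mg ÷ 250 mL = 0.156 mg/mL = 156 mcg/mL
Rate = 7980 mcg/hr ÷ 156 mcg/mL = 51.15385 mL/hr
Volume infused = 51.15385 mL/hr × 0.9 hr = 46.03846 mL
Volume remaining = 250 − 46.03846 = 203.9615 mL
Drug remaining = 203.9615 mL × 156 mcg/mL = 31818 mcg = 31.818 mg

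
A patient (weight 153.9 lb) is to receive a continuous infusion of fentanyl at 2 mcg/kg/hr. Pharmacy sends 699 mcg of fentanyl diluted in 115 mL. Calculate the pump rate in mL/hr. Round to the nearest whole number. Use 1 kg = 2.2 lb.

Weight = 153.9 lb ÷ 2.2 lb/kg = 69.95455 kg
Dose = 2 mcg/kg/hr × 69.95455 kg = 139.9091 mcg/hr
Concentration = 699 mcg ÷ 115 mL = 6.078261 mcg/mL
Rate = 139.9091 mcg/hr ÷ 6.078261 mcg/mL = 23.01795 mL/hr

23 mL/hr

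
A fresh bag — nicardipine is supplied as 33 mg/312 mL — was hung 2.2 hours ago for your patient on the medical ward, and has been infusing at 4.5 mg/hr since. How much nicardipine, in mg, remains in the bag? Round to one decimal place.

Concentration = 33 mg ÷ 312 mL = 0.1057692 mg/mL
Rate = 4.5 mg/hr ÷ 0.1057692 mg/mL = 42.54545 mL/hr
Volume infused = 42.54545 mL/hr × 2.2 hr = 93.6 mL
Volume remaining = 312 − 93.6 = 218.4 mL
Drug remaining = 218.4 mL × 0.1057692 mg/mL = 23.1 mg

23.1 mg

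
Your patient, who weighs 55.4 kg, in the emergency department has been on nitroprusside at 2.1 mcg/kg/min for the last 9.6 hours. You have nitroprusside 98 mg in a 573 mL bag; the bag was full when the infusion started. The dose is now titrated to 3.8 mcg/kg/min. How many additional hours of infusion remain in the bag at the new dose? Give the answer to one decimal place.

Initial rate:
Dose = 2.1 mcg/kg/min × 55.4 kg = 116.34 mcg/min
116.34 mcg/min × 60 min/hr = 6980.4 mcg/hr
Concentration = 98 mg ÷ 573 mL = 0.1710297 mg/mL = 171.0297 mcg/mL
Rate = 6980.4 mcg/hr ÷ 171.0297 mcg/mL = 40.81397 mL/hr
Volume infused so far = 40.81397 mL/hr × 9.6 hr = 391.8141 mL
Volume remaining = 573 − 391.8141 = 181.1859 mL
New rate:
Dose = 3.8 mcg/kg/min × 55.4 kg = 210.52 mcg/min
210.52 mcg/min × 60 min/hr = 12631.2 mcg/hr
Rate = 12631.2 mcg/hr ÷ 171.0297 mcg/mL = 73.85385 mL/hr
Time remaining = 181.1859 mL ÷ 73.85385 mL/hr = 2.453303 hr

2.5 hours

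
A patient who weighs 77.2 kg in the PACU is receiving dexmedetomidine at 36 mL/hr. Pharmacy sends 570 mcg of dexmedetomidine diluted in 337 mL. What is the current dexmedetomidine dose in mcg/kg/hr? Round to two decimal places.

Concentration = 570 mcg ÷ 337 mL = 1.691395 mcg/mL
Drug rate = 36 mL/hr × 1.691395 mcg/mL = 60.89021 mcg/hr
60.89021 mcg/hr ÷ 77.2 kg = 0.7887333 mcg/kg/hr

0.79 mcg/kg/hr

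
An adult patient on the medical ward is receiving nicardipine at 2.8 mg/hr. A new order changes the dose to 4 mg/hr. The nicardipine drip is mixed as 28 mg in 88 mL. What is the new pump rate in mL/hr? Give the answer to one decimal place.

12.6 mL/hr

Concentration = 28 mg ÷ 88 mL = 0.3181818 mg/mL
Rate = 4 mg/hr ÷ 0.3181818 mg/mL = 12.57143 mL/hr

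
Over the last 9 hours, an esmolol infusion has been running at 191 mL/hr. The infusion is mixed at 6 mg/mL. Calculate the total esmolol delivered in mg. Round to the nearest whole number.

10314 mg

Concentration = 6 mg/mL = 6000 mcg/mL
Drug rate = 191 mL/hr × 6000 mcg/mL = 1146000 mcg/hr
Total = 1146000 mcg/hr × 9 hr = 10314000 mcg = 10314 mg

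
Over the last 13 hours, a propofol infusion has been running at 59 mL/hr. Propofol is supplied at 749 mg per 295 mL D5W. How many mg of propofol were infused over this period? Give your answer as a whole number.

Concentration = 749 mg ÷ 295 mL = 2.538983 mg/mL
Drug rate = 59 mL/hr × 2.538983 mg/mL = 149.8 mg/hr
Total = 149.8 mg/hr × 13 hr = 1947.4 mg

1947 mg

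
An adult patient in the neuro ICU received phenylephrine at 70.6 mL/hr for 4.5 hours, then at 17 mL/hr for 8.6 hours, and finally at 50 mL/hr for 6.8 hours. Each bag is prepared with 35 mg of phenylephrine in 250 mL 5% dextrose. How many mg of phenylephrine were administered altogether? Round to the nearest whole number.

113 mg

Concentration = 35 mg ÷ 250 mL = 0.14 mg/mL
Stage 1: 70.6 mL/hr × 4.5 hr = 317.7 mL → 317.7 mL × 0.14 mg/mL = 44.478 mg
Stage 2: 17 mL/hr × 8.6 hr = 146.2 mL → 146.2 mL × 0.14 mg/mL = 20.468 mg
Stage 3: 50 mL/hr × 6.8 hr = 340 mL → 340 mL × 0.14 mg/mL = 47.6 mg
Total = 44.478 + 20.468 + 47.6 = 112.546 mg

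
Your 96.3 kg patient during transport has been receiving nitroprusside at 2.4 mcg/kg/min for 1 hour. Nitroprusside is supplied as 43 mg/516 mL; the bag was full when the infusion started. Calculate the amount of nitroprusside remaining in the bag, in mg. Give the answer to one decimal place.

Dose = 2.4 mcg/kg/min × 96.3 kg = 231.12 mcg/min
231.12 mcg/min × 60 min/hr = 13867.2 mcg/hr
Concentration = 43 mg ÷ 516 mL = 0.08333333 mg/mL = 83.33333 mcg/mL
Rate = 13867.2 mcg/hr ÷ 83.33333 mcg/mL = 166.4064 mL/hr
Volume infused = 166.4064 mL/hr × 1 hr = 166.4064 mL
Volume remaining = 516 − 166.4064 = 349.5936 mL
Drug remaining = 349.5936 mL × 83.33333 mcg/mL = 29132.8 mcg = 29.1328 mg

29.1 mg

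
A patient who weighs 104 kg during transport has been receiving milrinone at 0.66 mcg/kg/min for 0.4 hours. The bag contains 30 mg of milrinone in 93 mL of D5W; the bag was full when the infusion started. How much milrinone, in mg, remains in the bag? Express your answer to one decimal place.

28.4 mg

Dose = 0.66 mcg/kg/min × 104 kg = 68.64 mcg/min
68.64 mcg/min × 60 min/hr = 4118.4 mcg/hr
Concentration = 30 mg ÷ 93 mL = 0.3225806 mg/mL = 322.5806 mcg/mL
Rate = 4118.4 mcg/hr ÷ 322.5806 mcg/mL = 12.76704 mL/hr
Volume infused = 12.76704 mL/hr × 0.4 hr = 5.106816 mL
Volume remaining = 93 − 5.106816 = 87.89318 mL
Drug remaining = 87.89318 mL × 322.5806 mcg/mL = 28352.64 mcg = 28.35264 mg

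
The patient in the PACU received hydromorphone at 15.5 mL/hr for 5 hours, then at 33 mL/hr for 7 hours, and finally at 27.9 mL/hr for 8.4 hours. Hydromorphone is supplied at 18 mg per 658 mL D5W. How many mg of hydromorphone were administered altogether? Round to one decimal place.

Concentration = 18 mg ÷ 658 mL = 0.02735562 mg/mL
Stage 1: 15.5 mL/hr × 5 hr = 77.5 mL → 77.5 mL × 0.02735562 mg/mL = 2.120061 mg
Stage 2: 33 mL/hr × 7 hr = 231 mL → 231 mL × 0.02735562 mg/mL = 6.319149 mg
Stage 3: 27.9 mL/hr × 8.4 hr = 234.36 mL → 234.36 mL × 0.02735562 mg/mL = 6.411064 mg
Total = 2.120061 + 6.319149 + 6.411064 = 14.85027 mg

14.9 mg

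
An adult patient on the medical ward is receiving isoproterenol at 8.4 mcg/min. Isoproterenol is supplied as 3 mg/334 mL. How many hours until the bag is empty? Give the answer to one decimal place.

6.0 hours

8.4 mcg/min × 60 min/hr = 504 mcg/hr
Concentration = 3 mg ÷ 334 mL = 0.008982036 mg/mL = 8.982036 mcg/mL
Rate = 504 mcg/hr ÷ 8.982036 mcg/mL = 56.112 mL/hr
Duration = 334 mL ÷ 56.112 mL/hr = 5.952381 hr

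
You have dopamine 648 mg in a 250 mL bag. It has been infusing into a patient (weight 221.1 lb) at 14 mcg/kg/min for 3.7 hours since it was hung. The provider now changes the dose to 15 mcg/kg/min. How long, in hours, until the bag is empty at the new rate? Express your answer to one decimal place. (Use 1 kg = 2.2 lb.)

Initial rate:
Weight = 221.1 lb ÷ 2.2 lb/kg = 100.5 kg
Dose = 14 mcg/kg/min × 100.5 kg = 1407 mcg/min
1407 mcg/min × 60 min/hr = 84420 mcg/hr
Concentration = 648 mg ÷ 250 mL = 2.592 mg/mL = 2592 mcg/mL
Rate = 84420 mcg/hr ÷ 2592 mcg/mL = 32.56944 mL/hr
Volume infused so far = 32.56944 mL/hr × 3.7 hr = 120.5069 mL
Volume remaining = 250 − 120.5069 = 129.4931 mL
New rate:
Dose = 15 mcg/kg/min × 100.5 kg = 1507.5 mcg/min
1507.5 mcg/min × 60 min/hr = 90450 mcg/hr
Rate = 90450 mcg/hr ÷ 2592 mcg/mL = 34.89583 mL/hr
Time remaining = 129.4931 mL ÷ 34.89583 mL/hr = 3.710846 hr

3.7 hours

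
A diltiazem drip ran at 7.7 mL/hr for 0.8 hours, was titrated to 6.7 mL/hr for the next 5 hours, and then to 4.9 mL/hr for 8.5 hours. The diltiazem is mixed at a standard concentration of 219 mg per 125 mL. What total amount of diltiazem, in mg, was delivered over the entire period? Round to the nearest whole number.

142 mg

Concentration = 219 mg ÷ 125 mL = 1.752 mg/mL
Stage 1: 7.7 mL/hr × 0.8 hr = 6.16 mL → 6.16 mL × 1.752 mg/mL = 10.79232 mg
Stage 2: 6.7 mL/hr × 5 hr = 33.5 mL → 33.5 mL × 1.752 mg/mL = 58.692 mg
Stage 3: 4.9 mL/hr × 8.5 hr = 41.65 mL → 41.65 mL × 1.752 mg/mL = 72.9708 mg
Total = 10.79232 + 58.692 + 72.9708 = 142.4551 mg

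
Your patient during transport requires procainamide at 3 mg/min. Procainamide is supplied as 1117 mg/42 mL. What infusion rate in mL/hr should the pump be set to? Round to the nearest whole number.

7 mL/hr

3 mg/min × 60 min/hr = 180 mg/hr
Concentration = 1117 mg ÷ 42 mL = 26.59524 mg/mL
Rate = 180 mg/hr ÷ 26.59524 mg/mL = 6.768129 mL/hr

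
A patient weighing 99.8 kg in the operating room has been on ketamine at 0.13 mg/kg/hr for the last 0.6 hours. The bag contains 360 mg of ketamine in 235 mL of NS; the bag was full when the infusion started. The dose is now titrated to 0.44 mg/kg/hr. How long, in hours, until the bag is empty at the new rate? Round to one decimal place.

8.0 hours

Initial rate:
Dose = 0.13 mg/kg/hr × 99.8 kg = 12.974 mg/hr
Concentration = 360 mg ÷ 235 mL = 1.531915 mg/mL
Rate = 12.974 mg/hr ÷ 1.531915 mg/mL = 8.469139 mL/hr
Volume infused so far = 8.469139 mL/hr × 0.6 hr = 5.081483 mL
Volume remaining = 235 − 5.081483 = 229.9185 mL
New rate:
Dose = 0.44 mg/kg/hr × 99.8 kg = 43.912 mg/hr
Rate = 43.912 mg/hr ÷ 1.531915 mg/mL = 28.66478 mL/hr
Time remaining = 229.9185 mL ÷ 28.66478 mL/hr = 8.020942 hr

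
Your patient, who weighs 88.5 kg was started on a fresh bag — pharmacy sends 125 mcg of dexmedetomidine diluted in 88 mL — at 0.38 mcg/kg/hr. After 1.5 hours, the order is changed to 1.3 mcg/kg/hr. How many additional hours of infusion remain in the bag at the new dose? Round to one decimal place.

Initial rate:
Dose = 0.38 mcg/kg/hr × 88.5 kg = 33.63 mcg/hr
Concentration = 125 mcg ÷ 88 mL = 1.420455 mcg/mL
Rate = 33.63 mcg/hr ÷ 1.420455 mcg/mL = 23.67552 mL/hr
Volume infused so far = 23.67552 mL/hr × 1.5 hr = 35.51328 mL
Volume remaining = 88 − 35.51328 = 52.48672 mL
New rate:
Dose = 1.3 mcg/kg/hr × 88.5 kg = 115.05 mcg/hr
Rate = 115.05 mcg/hr ÷ 1.420455 mcg/mL = 80.9952 mL/hr
Time remaining = 52.48672 mL ÷ 80.9952 mL/hr = 0.6480226 hr

0.6 hours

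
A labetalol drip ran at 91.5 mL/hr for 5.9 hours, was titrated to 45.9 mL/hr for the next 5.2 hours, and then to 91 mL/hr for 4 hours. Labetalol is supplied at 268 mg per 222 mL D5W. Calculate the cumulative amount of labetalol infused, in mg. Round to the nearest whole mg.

Concentration = 268 mg ÷ 222 mL = 1.207207 mg/mL
Stage 1: 91.5 mL/hr × 5.9 hr = 539.85 mL → 539.85 mL × 1.207207 mg/mL = 651.7108 mg
Stage 2: 45.9 mL/hr × 5.2 hr = 238.68 mL → 238.68 mL × 1.207207 mg/mL = 288.1362 mg
Stage 3: 91 mL/hr × 4 hr = 364 mL → 364 mL × 1.207207 mg/mL = 439.4234 mg
Total = 651.7108 + 288.1362 + 439.4234 = 1379.27 mg

1379 mg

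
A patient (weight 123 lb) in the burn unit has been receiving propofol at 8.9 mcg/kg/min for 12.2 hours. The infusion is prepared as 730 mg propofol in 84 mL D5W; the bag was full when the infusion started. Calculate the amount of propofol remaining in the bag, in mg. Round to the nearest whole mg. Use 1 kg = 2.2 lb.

366 mg

Weight = 123 lb ÷ 2.2 lb/kg = 55.90909 kg
Dose = 8.9 mcg/kg/min × 55.90909 kg = 497.5909 mcg/min
497.5909 mcg/min × 60 min/hr = 29855.45 mcg/hr
Concentration = 730 mg ÷ 84 mL = 8.690476 mg/mL = 8690.476 mcg/mL
Rate = 29855.45 mcg/hr ÷ 8690.476 mcg/mL = 3.435422 mL/hr
Volume infused = 3.435422 mL/hr × 12.2 hr = 41.91215 mL
Volume remaining = 84 − 41.91215 = 42.08785 mL
Drug remaining = 42.08785 mL × 8690.476 mcg/mL = 365763.5 mcg = 365.7635 mg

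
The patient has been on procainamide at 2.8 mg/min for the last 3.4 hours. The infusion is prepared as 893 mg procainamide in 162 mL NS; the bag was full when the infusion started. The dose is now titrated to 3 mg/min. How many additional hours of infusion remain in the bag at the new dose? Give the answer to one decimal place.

1.8 hours

Initial rate:
2.8 mg/min × 60 min/hr = 168 mg/hr
Concentration = 893 mg ÷ 162 mL = 5.512346 mg/mL
Rate = 168 mg/hr ÷ 5.512346 mg/mL = 30.47704 mL/hr
Volume infused so far = 30.47704 mL/hr × 3.4 hr = 103.6219 mL
Volume remaining = 162 − 103.6219 = 58.37805 mL
New rate:
3 mg/min × 60 min/hr = 180 mg/hr
Rate = 180 mg/hr ÷ 5.512346 mg/mL = 32.65398 mL/hr
Time remaining = 58.37805 mL ÷ 32.65398 mL/hr = 1.787778 hr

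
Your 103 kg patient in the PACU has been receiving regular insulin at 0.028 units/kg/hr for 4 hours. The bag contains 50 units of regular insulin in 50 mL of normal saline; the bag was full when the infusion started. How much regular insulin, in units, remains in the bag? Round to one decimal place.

Dose = 0.028 units/kg/hr × 103 kg = 2.884 units/hr
Concentration = 50 units ÷ 50 mL = 1 units/mL
Rate = 2.884 units/hr ÷ 1 units/mL = 2.884 mL/hr
Volume infused = 2.884 mL/hr × 4 hr = 11.536 mL
Volume remaining = 50 − 11.536 = 38.464 mL
Drug remaining = 38.464 mL × 1 units/mL = 38.464 units

38.5 units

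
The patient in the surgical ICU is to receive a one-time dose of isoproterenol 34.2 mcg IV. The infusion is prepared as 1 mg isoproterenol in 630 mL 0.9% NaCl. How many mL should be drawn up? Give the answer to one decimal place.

21.5 mL

Concentration = 1 mg ÷ 630 mL = 0.001587302 mg/mL = 1.587302 mcg/mL
Volume = 34.2 mcg ÷ 1.587302 mcg/mL = 21.546 mL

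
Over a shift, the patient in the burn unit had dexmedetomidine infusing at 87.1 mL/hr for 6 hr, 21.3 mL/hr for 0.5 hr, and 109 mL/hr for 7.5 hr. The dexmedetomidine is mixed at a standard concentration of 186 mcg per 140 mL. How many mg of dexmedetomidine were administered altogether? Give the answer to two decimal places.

1.79 mg

Concentration = 186 mcg ÷ 140 mL = 1.328571 mcg/mL
Stage 1: 87.1 mL/hr × 6 hr = 522.6 mL → 522.6 mL × 1.328571 mcg/mL = 694.3114 mcg
Stage 2: 21.3 mL/hr × 0.5 hr = 10.65 mL → 10.65 mL × 1.328571 mcg/mL = 14.14929 mcg
Stage 3: 109 mL/hr × 7.5 hr = 817.5 mL → 817.5 mL × 1.328571 mcg/mL = 1086.107 mcg
Total = 694.3114 + 14.14929 + 1086.107 = 1794.568 mcg = 1.794568 mg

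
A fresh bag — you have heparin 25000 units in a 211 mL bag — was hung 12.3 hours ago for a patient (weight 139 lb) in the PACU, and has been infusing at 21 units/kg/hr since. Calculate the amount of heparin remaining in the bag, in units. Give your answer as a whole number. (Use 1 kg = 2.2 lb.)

8680 units

Weight = 139 lb ÷ 2.2 lb/kg = 63.18182 kg
Dose = 21 units/kg/hr × 63.18182 kg = 1326.818 units/hr
Concentration = 25000 units ÷ 211 mL = 118.4834 units/mL
Rate = 1326.818 units/hr ÷ 118.4834 units/mL = 11.19835 mL/hr
Volume infused = 11.19835 mL/hr × 12.3 hr = 137.7396 mL
Volume remaining = 211 − 137.7396 = 73.26035 mL
Drug remaining = 73.26035 mL × 118.4834 units/mL = 8680.136 units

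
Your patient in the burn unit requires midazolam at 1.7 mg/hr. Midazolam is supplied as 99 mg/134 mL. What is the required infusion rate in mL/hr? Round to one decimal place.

2.3 mL/hr

Concentration = 99 mg ÷ 134 mL = 0.738806 mg/mL
Rate = 1.7 mg/hr ÷ 0.738806 mg/mL = 2.30101 mL/hr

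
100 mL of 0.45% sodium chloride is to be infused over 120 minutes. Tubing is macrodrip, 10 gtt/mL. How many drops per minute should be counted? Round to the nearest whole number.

100 mL ÷ (120 min) = 0.8333333 mL/min
0.8333333 mL/min × 10 gtt/mL = 8.333333 gtt/min

8 gtt/min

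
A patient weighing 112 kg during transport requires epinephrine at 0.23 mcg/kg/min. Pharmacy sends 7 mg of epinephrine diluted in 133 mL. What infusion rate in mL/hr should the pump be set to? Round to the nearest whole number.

29 mL/hr

Dose = 0.23 mcg/kg/min × 112 kg = 25.76 mcg/min
25.76 mcg/min × 60 min/hr = 1545.6 mcg/hr
Concentration = 7 mg ÷ 133 mL = 0.05263158 mg/mL = 52.63158 mcg/mL
Rate = 1545.6 mcg/hr ÷ 52.63158 mcg/mL = 29.3664 mL/hr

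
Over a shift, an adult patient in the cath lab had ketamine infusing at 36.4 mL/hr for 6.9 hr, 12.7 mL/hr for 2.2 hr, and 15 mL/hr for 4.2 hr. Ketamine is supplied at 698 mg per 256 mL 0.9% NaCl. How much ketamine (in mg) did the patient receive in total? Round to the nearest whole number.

Concentration = 698 mg ÷ 256 mL = 2.726562 mg/mL
Stage 1: 36.4 mL/hr × 6.9 hr = 251.16 mL → 251.16 mL × 2.726562 mg/mL = 684.8034 mg
Stage 2: 12.7 mL/hr × 2.2 hr = 27.94 mL → 27.94 mL × 2.726562 mg/mL = 76.18016 mg
Stage 3: 15 mL/hr × 4.2 hr = 63 mL → 63 mL × 2.726562 mg/mL = 171.7734 mg
Total = 684.8034 + 76.18016 + 171.7734 = 932.757 mg

933 mg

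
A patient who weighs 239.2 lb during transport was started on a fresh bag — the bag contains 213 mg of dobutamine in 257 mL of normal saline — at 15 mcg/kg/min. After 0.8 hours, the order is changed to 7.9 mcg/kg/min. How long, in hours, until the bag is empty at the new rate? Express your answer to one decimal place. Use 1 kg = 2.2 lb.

Initial rate:
Weight = 239.2 lb ÷ 2.2 lb/kg = 108.7273 kg
Dose = 15 mcg/kg/min × 108.7273 kg = 1630.909 mcg/min
1630.909 mcg/min × 60 min/hr = 97854.55 mcg/hr
Concentration = 213 mg ÷ 257 mL = 0.8287938 mg/mL = 828.7938 mcg/mL
Rate = 97854.55 mcg/hr ÷ 828.7938 mcg/mL = 118.0686 mL/hr
Volume infused so far = 118.0686 mL/hr × 0.8 hr = 94.4549 mL
Volume remaining = 257 − 94.4549 = 162.5451 mL
New rate:
Dose = 7.9 mcg/kg/min × 108.7273 kg = 858.9455 mcg/min
858.9455 mcg/min × 60 min/hr = 51536.73 mcg/hr
Rate = 51536.73 mcg/hr ÷ 828.7938 mcg/mL = 62.18281 mL/hr
Time remaining = 162.5451 mL ÷ 62.18281 mL/hr = 2.613988 hr

2.6 hours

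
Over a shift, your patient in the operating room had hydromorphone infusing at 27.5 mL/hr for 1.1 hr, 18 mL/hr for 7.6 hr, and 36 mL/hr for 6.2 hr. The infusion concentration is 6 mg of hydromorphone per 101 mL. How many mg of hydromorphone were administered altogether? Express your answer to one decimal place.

Concentration = 6 mg ÷ 101 mL = 0.05940594 mg/mL
Stage 1: 27.5 mL/hr × 1.1 hr = 30.25 mL → 30.25 mL × 0.05940594 mg/mL = 1.79703 mg
Stage 2: 18 mL/hr × 7.6 hr = 136.8 mL → 136.8 mL × 0.05940594 mg/mL = 8.126733 mg
Stage 3: 36 mL/hr × 6.2 hr = 223.2 mL → 223.2 mL × 0.05940594 mg/mL = 13.25941 mg
Total = 1.79703 + 8.126733 + 13.25941 = 23.18317 mg

23.2 mg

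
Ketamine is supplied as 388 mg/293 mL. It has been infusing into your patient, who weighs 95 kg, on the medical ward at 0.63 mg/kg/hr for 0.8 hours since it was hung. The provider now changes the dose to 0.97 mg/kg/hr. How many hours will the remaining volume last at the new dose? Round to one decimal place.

3.7 hours

Initial rate:
Dose = 0.63 mg/kg/hr × 95 kg = 59.85 mg/hr
Concentration = 388 mg ÷ 293 mL = 1.324232 mg/mL
Rate = 59.85 mg/hr ÷ 1.324232 mg/mL = 45.19601 mL/hr
Volume infused so far = 45.19601 mL/hr × 0.8 hr = 36.1568 mL
Volume remaining = 293 − 36.1568 = 256.8432 mL
New rate:
Dose = 0.97 mg/kg/hr × 95 kg = 92.15 mg/hr
Rate = 92.15 mg/hr ÷ 1.324232 mg/mL = 69.5875 mL/hr
Time remaining = 256.8432 mL ÷ 69.5875 mL/hr = 3.690939 hr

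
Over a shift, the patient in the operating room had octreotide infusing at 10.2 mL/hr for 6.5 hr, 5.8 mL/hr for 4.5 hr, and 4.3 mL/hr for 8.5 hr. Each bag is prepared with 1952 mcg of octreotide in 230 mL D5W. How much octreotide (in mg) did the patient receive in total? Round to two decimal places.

1.09 mg

Concentration = 1952 mcg ÷ 230 mL = 8.486957 mcg/mL
Stage 1: 10.2 mL/hr × 6.5 hr = 66.3 mL → 66.3 mL × 8.486957 mcg/mL = 562.6852 mcg
Stage 2: 5.8 mL/hr × 4.5 hr = 26.1 mL → 26.1 mL × 8.486957 mcg/mL = 221.5096 mcg
Stage 3: 4.3 mL/hr × 8.5 hr = 36.55 mL → 36.55 mL × 8.486957 mcg/mL = 310.1983 mcg
Total = 562.6852 + 221.5096 + 310.1983 = 1094.393 mcg = 1.094393 mg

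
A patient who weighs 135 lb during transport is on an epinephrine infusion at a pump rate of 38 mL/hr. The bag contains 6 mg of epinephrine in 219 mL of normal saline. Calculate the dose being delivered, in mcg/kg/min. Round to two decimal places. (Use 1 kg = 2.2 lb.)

0.28 mcg/kg/min

Weight = 135 lb ÷ 2.2 lb/kg = 61.36364 kg
Concentration = 6 mg ÷ 219 mL = 0.02739726 mg/mL = 27.39726 mcg/mL
Drug rate = 38 mL/hr × 27.39726 mcg/mL = 1041.096 mcg/hr
1041.096 mcg/hr ÷ 60 min/hr = 17.3516 mcg/min
17.3516 mcg/min ÷ 61.36364 kg = 0.2827668 mcg/kg/min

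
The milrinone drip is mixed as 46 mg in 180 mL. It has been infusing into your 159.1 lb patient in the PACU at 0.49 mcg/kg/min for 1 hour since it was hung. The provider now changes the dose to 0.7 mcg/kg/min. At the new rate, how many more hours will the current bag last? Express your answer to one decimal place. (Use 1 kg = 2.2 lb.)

Initial rate:
Weight = 159.1 lb ÷ 2.2 lb/kg = 72.31818 kg
Dose = 0.49 mcg/kg/min × 72.31818 kg = 35.43591 mcg/min
35.43591 mcg/min × 60 min/hr = 2126.155 mcg/hr
Concentration = 46 mg ÷ 180 mL = 0.2555556 mg/mL = 255.5556 mcg/mL
Rate = 2126.155 mcg/hr ÷ 255.5556 mcg/mL = 8.319735 mL/hr
Volume infused so far = 8.319735 mL/hr × 1 hr = 8.319735 mL
Volume remaining = 180 − 8.319735 = 171.6803 mL
New rate:
Dose = 0.7 mcg/kg/min × 72.31818 kg = 50.62273 mcg/min
50.62273 mcg/min × 60 min/hr = 3037.364 mcg/hr
Rate = 3037.364 mcg/hr ÷ 255.5556 mcg/mL = 11.88534 mL/hr
Time remaining = 171.6803 mL ÷ 11.88534 mL/hr = 14.44471 hr

14.4 hours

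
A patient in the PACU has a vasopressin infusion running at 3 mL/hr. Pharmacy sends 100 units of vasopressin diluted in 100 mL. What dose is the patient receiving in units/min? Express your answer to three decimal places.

Concentration = 100 units ÷ 100 mL = 1 units/mL
Drug rate = 3 mL/hr × 1 units/mL = 3 units/hr
3 units/hr ÷ 60 min/hr = 0.05 units/min

0.050 units/min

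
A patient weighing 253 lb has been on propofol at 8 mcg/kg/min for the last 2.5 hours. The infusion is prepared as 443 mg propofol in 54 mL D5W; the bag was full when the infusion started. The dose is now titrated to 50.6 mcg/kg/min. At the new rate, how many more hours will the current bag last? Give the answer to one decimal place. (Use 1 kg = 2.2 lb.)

0.9 hours

Initial rate:
Weight = 253 lb ÷ 2.2 lb/kg = 115 kg
Dose = 8 mcg/kg/min × 115 kg = 920 mcg/min
920 mcg/min × 60 min/hr = 55200 mcg/hr
Concentration = 443 mg ÷ 54 mL = 8.203704 mg/mL = 8203.704 mcg/mL
Rate = 55200 mcg/hr ÷ 8203.704 mcg/mL = 6.728668 mL/hr
Volume infused so far = 6.728668 mL/hr × 2.5 hr = 16.82167 mL
Volume remaining = 54 − 16.82167 = 37.17833 mL
New rate:
Dose = 50.6 mcg/kg/min × 115 kg = 5819 mcg/min
5819 mcg/min × 60 min/hr = 349140 mcg/hr
Rate = 349140 mcg/hr ÷ 8203.704 mcg/mL = 42.55883 mL/hr
Time remaining = 37.17833 mL ÷ 42.55883 mL/hr = 0.8735751 hr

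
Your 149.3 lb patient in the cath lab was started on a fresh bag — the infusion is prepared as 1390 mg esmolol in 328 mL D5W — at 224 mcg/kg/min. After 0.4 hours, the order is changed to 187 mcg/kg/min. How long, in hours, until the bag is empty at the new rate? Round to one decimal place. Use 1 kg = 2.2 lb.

1.3 hours

Initial rate:
Weight = 149.3 lb ÷ 2.2 lb/kg = 67.86364 kg
Dose = 224 mcg/kg/min × 67.86364 kg = 15201.45 mcg/min
15201.45 mcg/min × 60 min/hr = 912087.3 mcg/hr
Concentration = 1390 mg ÷ 328 mL = 4.237805 mg/mL = 4237.805 mcg/mL
Rate = 912087.3 mcg/hr ÷ 4237.805 mcg/mL = 215.2263 mL/hr
Volume infused so far = 215.2263 mL/hr × 0.4 hr = 86.09054 mL
Volume remaining = 328 − 86.09054 = 241.9095 mL
New rate:
Dose = 187 mcg/kg/min × 67.86364 kg = 12690.5 mcg/min
12690.5 mcg/min × 60 min/hr = 761430 mcg/hr
Rate = 761430 mcg/hr ÷ 4237.805 mcg/mL = 179.6756 mL/hr
Time remaining = 241.9095 mL ÷ 179.6756 mL/hr = 1.346368 hr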